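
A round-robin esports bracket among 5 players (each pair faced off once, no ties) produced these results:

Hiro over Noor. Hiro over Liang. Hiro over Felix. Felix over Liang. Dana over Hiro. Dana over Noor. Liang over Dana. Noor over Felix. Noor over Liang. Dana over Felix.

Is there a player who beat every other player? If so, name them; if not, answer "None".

Highest win total is Hiro with 3 (out of 4 possible).
Hiro lost to Dana, so no player went undefeated.

None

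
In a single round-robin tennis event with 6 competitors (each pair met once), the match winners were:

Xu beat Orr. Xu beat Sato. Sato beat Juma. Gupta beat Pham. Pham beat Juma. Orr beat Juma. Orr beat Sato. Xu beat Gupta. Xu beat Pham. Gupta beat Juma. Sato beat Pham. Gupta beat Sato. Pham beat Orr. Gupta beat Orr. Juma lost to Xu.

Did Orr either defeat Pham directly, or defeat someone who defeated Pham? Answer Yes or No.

Yes

Orr did not beat Pham directly.
Orr beat Juma, Sato. Of those, Sato beat Pham.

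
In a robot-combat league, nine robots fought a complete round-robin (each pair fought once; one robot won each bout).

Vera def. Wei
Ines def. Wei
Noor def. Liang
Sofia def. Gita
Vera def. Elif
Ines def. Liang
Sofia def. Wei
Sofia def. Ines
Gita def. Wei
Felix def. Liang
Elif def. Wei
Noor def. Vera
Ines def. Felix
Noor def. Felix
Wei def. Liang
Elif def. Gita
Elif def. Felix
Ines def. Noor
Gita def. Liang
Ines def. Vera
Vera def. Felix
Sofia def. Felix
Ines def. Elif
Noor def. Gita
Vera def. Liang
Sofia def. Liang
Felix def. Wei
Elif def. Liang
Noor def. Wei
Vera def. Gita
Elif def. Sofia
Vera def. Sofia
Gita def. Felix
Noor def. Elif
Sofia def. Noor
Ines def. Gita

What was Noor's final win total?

Noor's results: beat Liang, Wei, Felix, Vera, Elif, Gita; lost to Ines, Sofia.
That is 6 wins.

6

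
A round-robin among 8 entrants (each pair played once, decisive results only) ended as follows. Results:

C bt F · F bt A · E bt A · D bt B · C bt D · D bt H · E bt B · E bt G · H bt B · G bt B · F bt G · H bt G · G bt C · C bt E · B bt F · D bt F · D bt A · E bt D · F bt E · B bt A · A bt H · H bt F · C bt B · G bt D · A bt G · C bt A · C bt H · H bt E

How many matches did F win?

3

F's results: beat A, E, G; lost to B, C, D, H.
That is 3 wins.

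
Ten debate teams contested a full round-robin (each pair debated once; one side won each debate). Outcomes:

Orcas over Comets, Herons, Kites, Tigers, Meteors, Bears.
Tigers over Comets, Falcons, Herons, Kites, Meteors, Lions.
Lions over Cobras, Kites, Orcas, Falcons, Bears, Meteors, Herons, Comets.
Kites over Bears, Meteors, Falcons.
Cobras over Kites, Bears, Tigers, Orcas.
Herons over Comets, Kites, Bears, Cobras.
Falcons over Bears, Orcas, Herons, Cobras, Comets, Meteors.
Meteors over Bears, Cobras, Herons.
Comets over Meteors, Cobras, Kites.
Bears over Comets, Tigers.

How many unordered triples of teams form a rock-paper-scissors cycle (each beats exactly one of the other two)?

25

Win totals: Herons 4, Bears 2, Comets 3, Lions 8, Meteors 3, Kites 3, Orcas 6, Tigers 6, Cobras 4, Falcons 6.
A team with w wins dominates both others in C(w,2) triples; summing gives 6 + 1 + 3 + 28 + 3 + 3 + 15 + 15 + 6 + 15 = 95 transitive triples.
Total triples C(10,3) = 120, so cyclic triples = 120 − 95 = 25.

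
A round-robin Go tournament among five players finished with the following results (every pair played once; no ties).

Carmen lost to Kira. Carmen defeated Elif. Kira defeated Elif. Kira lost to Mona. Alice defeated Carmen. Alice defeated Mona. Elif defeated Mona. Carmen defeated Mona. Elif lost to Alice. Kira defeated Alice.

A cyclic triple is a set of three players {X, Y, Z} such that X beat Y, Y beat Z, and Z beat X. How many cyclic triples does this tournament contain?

Win totals: Mona 1, Carmen 2, Alice 3, Kira 3, Elif 1.
A player with w wins dominates both others in C(w,2) triples; summing gives 0 + 1 + 3 + 3 + 0 = 7 transitive triples.
Total triples C(5,3) = 10, so cyclic triples = 10 − 7 = 3.

3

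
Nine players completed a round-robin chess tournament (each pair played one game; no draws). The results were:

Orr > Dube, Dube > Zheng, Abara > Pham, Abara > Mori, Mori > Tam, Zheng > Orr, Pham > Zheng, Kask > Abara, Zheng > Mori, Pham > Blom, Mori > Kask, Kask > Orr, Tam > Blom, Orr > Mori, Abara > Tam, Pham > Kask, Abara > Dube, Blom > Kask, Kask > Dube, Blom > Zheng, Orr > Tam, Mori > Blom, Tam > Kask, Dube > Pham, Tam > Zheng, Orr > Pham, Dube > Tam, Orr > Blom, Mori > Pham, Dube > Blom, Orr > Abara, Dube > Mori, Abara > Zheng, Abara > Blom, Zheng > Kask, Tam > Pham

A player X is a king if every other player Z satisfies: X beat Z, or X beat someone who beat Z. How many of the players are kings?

6

Dube cannot reach Abara in two steps.
Blom cannot reach Pham, Tam in two steps.
Abara reaches everyone (king).
Orr reaches everyone (king).
Kask reaches everyone (king).
Pham cannot reach Tam in two steps.
Zheng reaches everyone (king).
Tam reaches everyone (king).
Mori reaches everyone (king).
Kings: Abara, Orr, Kask, Zheng, Tam, Mori — 6.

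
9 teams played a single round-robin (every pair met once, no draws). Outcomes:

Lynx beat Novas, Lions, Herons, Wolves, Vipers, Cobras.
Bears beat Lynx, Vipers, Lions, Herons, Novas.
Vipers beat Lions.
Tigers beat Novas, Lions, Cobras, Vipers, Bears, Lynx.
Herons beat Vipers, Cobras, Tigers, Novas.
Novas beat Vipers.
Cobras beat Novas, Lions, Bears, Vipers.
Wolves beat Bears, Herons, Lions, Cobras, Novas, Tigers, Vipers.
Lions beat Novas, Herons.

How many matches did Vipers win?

Vipers' results: beat Lions; lost to Herons, Bears, Lynx, Cobras, Wolves, Tigers, Novas.
That is 1 win.

1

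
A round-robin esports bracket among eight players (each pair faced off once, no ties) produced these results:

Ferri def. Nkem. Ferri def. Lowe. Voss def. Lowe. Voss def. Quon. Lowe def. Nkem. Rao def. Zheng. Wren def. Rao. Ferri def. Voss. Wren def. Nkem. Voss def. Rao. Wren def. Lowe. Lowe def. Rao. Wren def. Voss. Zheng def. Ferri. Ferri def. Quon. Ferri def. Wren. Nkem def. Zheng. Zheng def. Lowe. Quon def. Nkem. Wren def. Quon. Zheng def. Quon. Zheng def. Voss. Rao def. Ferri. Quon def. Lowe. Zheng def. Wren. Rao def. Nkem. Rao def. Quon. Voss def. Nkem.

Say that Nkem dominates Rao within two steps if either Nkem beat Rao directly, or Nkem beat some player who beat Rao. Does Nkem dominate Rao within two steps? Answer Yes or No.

Nkem did not beat Rao directly.
Nkem beat Zheng, but each of them lost to Rao. No two-step path.

No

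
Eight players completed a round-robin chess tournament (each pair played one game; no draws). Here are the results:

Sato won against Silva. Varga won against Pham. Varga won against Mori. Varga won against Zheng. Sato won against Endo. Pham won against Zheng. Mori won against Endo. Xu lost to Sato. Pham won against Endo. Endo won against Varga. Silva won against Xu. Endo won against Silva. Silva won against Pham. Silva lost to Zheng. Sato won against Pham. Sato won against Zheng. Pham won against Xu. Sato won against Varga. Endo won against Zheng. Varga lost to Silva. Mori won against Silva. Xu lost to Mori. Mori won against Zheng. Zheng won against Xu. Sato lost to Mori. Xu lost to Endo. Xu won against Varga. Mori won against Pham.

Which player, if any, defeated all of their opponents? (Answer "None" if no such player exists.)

None

Highest win total is Sato with 6 (out of 7 possible).
Sato lost to Mori, so no player went undefeated.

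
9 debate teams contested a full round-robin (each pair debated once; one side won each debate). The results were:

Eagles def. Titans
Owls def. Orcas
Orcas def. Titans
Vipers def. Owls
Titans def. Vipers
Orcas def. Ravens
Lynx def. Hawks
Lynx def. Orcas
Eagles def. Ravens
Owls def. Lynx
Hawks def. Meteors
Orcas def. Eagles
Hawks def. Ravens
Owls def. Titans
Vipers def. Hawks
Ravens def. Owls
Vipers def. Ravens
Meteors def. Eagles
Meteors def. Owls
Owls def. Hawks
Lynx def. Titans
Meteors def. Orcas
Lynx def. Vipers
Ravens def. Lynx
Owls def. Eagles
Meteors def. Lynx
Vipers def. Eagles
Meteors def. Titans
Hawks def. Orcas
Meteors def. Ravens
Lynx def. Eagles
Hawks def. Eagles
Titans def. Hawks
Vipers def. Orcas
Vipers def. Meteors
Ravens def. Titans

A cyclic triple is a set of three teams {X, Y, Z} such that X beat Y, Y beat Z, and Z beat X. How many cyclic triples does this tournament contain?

Win totals: Owls 5, Lynx 5, Meteors 6, Orcas 3, Titans 2, Eagles 2, Vipers 6, Hawks 4, Ravens 3.
A team with w wins dominates both others in C(w,2) triples; summing gives 10 + 10 + 15 + 3 + 1 + 1 + 15 + 6 + 3 = 64 transitive triples.
Total triples C(9,3) = 84, so cyclic triples = 84 − 64 = 20.

20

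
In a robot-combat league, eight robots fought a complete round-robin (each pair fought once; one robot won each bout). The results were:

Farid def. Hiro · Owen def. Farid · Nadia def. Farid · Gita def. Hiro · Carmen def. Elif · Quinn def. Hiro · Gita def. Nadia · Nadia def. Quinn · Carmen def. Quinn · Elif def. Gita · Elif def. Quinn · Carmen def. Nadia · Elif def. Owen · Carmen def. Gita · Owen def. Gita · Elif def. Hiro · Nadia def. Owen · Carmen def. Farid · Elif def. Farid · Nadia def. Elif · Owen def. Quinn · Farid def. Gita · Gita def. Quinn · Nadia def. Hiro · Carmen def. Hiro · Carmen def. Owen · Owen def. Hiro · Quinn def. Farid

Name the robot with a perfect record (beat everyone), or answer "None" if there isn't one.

Carmen

Carmen has 7 wins out of 7 opponents — a perfect record.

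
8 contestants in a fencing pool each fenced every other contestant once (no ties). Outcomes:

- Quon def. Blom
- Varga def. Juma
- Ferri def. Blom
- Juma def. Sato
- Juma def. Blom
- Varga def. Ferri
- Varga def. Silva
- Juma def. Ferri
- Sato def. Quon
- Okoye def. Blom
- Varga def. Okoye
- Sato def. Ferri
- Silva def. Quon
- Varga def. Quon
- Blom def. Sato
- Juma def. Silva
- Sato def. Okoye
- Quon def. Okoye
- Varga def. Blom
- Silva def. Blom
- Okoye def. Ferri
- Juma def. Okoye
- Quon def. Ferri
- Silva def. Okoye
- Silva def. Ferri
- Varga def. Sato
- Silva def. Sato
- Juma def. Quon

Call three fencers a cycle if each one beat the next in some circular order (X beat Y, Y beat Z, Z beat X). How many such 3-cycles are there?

3

Win totals: Silva 5, Quon 3, Ferri 1, Okoye 2, Juma 6, Sato 3, Varga 7, Blom 1.
A fencer with w wins dominates both others in C(w,2) triples; summing gives 10 + 3 + 0 + 1 + 15 + 3 + 21 + 0 = 53 transitive triples.
Total triples C(8,3) = 56, so cyclic triples = 56 − 53 = 3.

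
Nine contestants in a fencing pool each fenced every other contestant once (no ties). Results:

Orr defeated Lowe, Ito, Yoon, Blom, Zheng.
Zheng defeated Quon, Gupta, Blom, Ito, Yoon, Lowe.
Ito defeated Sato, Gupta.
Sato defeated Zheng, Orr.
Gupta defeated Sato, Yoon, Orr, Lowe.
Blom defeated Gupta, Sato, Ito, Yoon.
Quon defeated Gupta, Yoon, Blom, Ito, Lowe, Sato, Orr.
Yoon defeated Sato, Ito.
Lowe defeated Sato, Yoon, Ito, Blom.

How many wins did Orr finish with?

Orr's results: beat Yoon, Ito, Blom, Zheng, Lowe; lost to Sato, Quon, Gupta.
That is 5 wins.

5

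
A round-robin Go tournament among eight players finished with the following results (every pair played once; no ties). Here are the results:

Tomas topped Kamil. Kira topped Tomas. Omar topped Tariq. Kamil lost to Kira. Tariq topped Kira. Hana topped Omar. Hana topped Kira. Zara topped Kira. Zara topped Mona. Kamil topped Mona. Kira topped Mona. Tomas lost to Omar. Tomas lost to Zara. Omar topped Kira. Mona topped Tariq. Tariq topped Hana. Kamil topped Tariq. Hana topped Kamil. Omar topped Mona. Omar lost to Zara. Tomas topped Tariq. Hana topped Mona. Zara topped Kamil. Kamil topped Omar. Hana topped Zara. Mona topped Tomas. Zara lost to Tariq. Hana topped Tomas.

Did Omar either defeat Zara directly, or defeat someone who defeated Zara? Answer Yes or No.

Omar did not beat Zara directly.
Omar beat Tomas, Kira, Tariq, Mona. Of those, Tariq beat Zara.

Yes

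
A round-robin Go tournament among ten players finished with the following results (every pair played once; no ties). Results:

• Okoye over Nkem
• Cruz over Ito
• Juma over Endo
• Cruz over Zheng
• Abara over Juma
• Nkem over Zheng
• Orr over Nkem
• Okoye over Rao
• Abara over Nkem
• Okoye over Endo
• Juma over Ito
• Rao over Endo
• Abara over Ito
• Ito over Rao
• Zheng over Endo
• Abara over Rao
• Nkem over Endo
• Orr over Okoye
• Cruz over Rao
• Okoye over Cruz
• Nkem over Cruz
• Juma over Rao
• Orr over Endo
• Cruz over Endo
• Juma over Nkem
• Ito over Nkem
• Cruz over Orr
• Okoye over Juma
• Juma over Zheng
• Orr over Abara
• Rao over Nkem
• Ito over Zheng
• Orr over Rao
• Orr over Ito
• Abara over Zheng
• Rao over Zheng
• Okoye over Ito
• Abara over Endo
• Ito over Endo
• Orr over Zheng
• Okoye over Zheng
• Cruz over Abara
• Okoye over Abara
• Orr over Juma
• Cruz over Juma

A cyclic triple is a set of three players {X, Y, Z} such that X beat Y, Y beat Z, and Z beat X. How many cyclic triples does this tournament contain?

6

Win totals: Juma 5, Ito 4, Zheng 1, Orr 8, Cruz 7, Nkem 3, Okoye 8, Abara 6, Rao 3, Endo 0.
A player with w wins dominates both others in C(w,2) triples; summing gives 10 + 6 + 0 + 28 + 21 + 3 + 28 + 15 + 3 + 0 = 114 transitive triples.
Total triples C(10,3) = 120, so cyclic triples = 120 − 114 = 6.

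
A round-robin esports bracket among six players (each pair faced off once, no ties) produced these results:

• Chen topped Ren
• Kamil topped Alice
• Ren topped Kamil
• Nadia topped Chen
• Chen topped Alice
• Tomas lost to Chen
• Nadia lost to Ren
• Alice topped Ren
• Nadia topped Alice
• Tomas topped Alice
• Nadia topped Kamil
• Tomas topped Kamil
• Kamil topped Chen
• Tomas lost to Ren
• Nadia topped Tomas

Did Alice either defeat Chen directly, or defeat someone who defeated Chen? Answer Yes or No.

Alice did not beat Chen directly.
Alice beat Ren, but each of them lost to Chen. No two-step path.

No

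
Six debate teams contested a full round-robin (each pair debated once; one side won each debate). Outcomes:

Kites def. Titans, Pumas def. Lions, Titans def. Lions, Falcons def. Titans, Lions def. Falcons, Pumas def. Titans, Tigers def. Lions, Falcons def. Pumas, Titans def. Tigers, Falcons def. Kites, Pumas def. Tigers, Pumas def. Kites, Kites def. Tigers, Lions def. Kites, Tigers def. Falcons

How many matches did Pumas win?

4

Pumas' results: beat Lions, Tigers, Titans, Kites; lost to Falcons.
That is 4 wins.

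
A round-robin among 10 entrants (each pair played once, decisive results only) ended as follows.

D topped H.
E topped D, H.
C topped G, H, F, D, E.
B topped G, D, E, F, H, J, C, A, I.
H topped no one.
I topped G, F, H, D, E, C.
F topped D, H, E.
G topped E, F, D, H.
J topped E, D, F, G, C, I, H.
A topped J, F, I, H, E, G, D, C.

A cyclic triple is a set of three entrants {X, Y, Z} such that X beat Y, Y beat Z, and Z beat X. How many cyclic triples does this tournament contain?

0

Win totals: A 8, B 9, C 5, D 1, E 2, F 3, G 4, H 0, I 6, J 7.
An entrant with w wins dominates both others in C(w,2) triples; summing gives 28 + 36 + 10 + 0 + 1 + 3 + 6 + 0 + 15 + 21 = 120 transitive triples.
Total triples C(10,3) = 120, so cyclic triples = 120 − 120 = 0.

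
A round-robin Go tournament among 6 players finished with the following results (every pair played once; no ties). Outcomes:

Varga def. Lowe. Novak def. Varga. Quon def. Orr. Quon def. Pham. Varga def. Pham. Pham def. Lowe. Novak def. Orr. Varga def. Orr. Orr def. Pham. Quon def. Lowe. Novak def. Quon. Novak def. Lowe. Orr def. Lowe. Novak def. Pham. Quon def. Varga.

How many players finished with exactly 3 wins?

1

Win totals: Quon 4, Varga 3, Pham 1, Lowe 0, Novak 5, Orr 2.
Exactly 3: Varga — 1 player.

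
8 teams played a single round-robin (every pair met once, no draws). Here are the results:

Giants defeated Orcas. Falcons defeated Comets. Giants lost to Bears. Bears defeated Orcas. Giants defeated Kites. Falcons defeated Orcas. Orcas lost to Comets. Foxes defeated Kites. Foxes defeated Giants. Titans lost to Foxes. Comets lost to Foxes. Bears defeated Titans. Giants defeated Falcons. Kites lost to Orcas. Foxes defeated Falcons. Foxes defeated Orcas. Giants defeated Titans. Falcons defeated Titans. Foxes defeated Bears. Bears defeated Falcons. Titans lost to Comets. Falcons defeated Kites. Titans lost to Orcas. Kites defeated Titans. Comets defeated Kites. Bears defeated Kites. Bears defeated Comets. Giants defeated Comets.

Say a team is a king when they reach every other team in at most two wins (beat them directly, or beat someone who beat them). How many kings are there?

1

Comets cannot reach Falcons, Bears, Giants, Foxes in two steps.
Orcas cannot reach Comets, Falcons, Bears, Giants, Foxes in two steps.
Falcons cannot reach Bears, Giants, Foxes in two steps.
Bears cannot reach Foxes in two steps.
Giants cannot reach Bears, Foxes in two steps.
Foxes reaches everyone (king).
Kites cannot reach Comets, Orcas, Falcons, Bears, Giants, Foxes in two steps.
Titans cannot reach Comets, Orcas, Falcons, Bears, Giants, Foxes, Kites in two steps.
Kings: Foxes — 1.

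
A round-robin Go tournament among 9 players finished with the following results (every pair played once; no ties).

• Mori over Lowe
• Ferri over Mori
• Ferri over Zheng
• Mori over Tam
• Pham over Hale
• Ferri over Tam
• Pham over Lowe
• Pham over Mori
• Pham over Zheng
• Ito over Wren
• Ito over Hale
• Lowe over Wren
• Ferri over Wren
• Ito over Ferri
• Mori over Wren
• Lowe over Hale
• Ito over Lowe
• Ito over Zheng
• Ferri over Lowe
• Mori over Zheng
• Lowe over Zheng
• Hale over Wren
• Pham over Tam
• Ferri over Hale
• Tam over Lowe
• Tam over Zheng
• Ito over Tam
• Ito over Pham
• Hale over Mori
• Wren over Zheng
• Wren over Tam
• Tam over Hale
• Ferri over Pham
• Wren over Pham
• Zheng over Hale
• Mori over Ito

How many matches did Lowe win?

Lowe's results: beat Zheng, Hale, Wren; lost to Mori, Pham, Ferri, Tam, Ito.
That is 3 wins.

3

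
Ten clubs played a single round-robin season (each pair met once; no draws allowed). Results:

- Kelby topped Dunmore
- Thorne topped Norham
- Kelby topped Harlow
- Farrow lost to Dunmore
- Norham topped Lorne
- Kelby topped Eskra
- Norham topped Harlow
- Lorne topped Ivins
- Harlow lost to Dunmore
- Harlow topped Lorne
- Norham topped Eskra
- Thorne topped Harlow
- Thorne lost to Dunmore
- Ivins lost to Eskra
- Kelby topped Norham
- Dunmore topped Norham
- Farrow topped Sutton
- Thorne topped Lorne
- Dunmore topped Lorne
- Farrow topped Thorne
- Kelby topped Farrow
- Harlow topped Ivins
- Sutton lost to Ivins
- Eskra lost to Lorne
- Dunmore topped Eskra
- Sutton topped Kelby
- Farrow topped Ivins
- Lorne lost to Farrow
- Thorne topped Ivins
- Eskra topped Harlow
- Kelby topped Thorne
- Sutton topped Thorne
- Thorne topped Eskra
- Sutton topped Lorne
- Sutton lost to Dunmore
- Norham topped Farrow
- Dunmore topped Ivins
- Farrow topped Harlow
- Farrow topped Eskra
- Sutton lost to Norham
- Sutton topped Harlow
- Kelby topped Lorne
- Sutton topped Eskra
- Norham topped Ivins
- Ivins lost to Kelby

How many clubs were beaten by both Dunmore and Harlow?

Dunmore beat: Sutton, Lorne, Farrow, Thorne, Harlow, Ivins, Norham, Eskra.
Harlow beat: Lorne, Ivins.
Both beat: Lorne, Ivins — 2.

2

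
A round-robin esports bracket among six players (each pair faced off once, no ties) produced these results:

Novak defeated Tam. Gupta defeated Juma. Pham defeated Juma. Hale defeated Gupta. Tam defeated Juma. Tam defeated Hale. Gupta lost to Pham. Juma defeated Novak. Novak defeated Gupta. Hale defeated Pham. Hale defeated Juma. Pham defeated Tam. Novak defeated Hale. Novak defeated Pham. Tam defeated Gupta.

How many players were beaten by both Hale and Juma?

Hale beat: Pham, Juma, Gupta.
Juma beat: Novak.
No one was beaten by both.

0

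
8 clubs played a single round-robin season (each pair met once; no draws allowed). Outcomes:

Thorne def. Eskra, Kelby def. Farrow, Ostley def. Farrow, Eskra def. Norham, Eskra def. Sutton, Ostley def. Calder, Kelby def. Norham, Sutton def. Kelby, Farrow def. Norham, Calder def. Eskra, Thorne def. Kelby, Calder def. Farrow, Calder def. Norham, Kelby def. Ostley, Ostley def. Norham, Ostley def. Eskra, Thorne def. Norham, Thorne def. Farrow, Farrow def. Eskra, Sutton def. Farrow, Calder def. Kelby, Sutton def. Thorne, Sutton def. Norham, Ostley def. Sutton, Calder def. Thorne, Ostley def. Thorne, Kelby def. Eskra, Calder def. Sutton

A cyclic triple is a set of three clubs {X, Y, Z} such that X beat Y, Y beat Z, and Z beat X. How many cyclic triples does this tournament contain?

6

Win totals: Thorne 4, Calder 6, Eskra 2, Norham 0, Ostley 6, Sutton 4, Kelby 4, Farrow 2.
A club with w wins dominates both others in C(w,2) triples; summing gives 6 + 15 + 1 + 0 + 15 + 6 + 6 + 1 = 50 transitive triples.
Total triples C(8,3) = 56, so cyclic triples = 56 − 50 = 6.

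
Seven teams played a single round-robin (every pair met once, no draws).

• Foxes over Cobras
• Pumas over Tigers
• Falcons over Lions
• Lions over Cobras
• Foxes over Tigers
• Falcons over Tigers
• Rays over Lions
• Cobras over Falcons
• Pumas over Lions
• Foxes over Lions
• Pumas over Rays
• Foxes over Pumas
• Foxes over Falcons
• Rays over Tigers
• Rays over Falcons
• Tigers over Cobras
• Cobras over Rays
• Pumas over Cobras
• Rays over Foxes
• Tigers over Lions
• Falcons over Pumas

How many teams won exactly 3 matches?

1

Win totals: Rays 4, Pumas 4, Foxes 5, Falcons 3, Tigers 2, Lions 1, Cobras 2.
Exactly 3: Falcons — 1 team.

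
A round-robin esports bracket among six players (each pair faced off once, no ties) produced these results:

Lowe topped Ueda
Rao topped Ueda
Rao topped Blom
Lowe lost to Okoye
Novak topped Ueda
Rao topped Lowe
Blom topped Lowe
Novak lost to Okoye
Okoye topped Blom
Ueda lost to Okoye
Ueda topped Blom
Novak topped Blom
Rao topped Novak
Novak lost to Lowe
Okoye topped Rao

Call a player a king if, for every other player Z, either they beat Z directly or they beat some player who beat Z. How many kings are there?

Novak cannot reach Okoye, Rao in two steps.
Okoye reaches everyone (king).
Rao cannot reach Okoye in two steps.
Blom cannot reach Okoye, Rao in two steps.
Lowe cannot reach Okoye, Rao in two steps.
Ueda cannot reach Novak, Okoye, Rao in two steps.
Kings: Okoye — 1.

1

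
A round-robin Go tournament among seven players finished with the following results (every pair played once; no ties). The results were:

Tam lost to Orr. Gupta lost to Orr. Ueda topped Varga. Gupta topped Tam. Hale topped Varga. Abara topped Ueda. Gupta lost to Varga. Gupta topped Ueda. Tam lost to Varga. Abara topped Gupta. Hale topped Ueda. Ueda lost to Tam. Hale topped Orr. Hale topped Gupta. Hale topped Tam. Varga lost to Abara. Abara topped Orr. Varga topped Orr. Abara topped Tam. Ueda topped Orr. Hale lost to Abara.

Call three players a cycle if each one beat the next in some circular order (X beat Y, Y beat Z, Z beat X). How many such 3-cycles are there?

Win totals: Varga 3, Tam 1, Orr 2, Ueda 2, Abara 6, Gupta 2, Hale 5.
A player with w wins dominates both others in C(w,2) triples; summing gives 3 + 0 + 1 + 1 + 15 + 1 + 10 = 31 transitive triples.
Total triples C(7,3) = 35, so cyclic triples = 35 − 31 = 4.

4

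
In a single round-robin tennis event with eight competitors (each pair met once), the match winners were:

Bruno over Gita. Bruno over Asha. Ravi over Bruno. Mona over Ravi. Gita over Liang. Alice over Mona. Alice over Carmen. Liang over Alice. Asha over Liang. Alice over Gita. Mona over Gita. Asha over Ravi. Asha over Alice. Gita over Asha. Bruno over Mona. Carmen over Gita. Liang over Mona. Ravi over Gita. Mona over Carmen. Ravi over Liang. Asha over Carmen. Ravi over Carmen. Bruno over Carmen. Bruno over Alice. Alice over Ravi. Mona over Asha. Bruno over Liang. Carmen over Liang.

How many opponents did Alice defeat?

Alice's results: beat Mona, Carmen, Gita, Ravi; lost to Bruno, Asha, Liang.
That is 4 wins.

4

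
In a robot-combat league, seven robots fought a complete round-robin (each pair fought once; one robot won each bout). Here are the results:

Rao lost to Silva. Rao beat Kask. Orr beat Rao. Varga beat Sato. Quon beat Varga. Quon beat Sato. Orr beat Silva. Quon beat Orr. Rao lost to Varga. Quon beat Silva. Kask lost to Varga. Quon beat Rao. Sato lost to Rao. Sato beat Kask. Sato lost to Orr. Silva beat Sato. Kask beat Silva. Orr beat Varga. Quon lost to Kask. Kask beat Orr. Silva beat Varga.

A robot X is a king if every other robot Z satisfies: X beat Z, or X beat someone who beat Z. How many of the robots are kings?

Silva cannot reach Quon, Orr in two steps.
Quon reaches everyone (king).
Varga reaches everyone (king).
Sato cannot reach Varga, Rao in two steps.
Kask reaches everyone (king).
Orr cannot reach Quon in two steps.
Rao cannot reach Varga in two steps.
Kings: Quon, Varga, Kask — 3.

3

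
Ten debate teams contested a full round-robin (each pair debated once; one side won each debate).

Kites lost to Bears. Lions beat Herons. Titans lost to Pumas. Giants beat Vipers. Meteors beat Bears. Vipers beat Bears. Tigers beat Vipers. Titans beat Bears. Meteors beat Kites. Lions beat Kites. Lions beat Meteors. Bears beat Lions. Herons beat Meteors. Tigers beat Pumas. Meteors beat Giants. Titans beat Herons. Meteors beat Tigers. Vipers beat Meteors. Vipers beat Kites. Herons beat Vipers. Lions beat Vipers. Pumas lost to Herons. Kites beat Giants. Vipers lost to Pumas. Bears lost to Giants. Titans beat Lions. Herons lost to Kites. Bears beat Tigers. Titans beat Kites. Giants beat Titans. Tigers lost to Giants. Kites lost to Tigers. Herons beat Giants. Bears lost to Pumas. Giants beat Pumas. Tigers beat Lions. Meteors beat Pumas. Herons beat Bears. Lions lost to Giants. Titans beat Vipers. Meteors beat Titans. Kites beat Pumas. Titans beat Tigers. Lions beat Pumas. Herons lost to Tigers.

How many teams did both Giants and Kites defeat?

Giants beat: Lions, Bears, Pumas, Titans, Vipers, Tigers.
Kites beat: Pumas, Herons, Giants.
Both beat: Pumas — 1.

1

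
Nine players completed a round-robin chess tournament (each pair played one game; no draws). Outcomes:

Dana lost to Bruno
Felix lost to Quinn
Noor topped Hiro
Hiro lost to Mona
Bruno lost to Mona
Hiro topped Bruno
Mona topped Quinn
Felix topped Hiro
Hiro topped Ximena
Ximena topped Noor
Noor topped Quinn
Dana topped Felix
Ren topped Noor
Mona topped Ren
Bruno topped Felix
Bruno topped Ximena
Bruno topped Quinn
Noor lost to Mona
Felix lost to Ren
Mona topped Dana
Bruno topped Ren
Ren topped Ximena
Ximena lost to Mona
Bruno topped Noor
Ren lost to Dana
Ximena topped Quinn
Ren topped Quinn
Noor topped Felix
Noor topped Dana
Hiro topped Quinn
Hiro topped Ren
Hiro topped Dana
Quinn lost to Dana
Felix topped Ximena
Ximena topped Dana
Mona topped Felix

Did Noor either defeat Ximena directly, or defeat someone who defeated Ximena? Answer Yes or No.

Yes

Noor did not beat Ximena directly.
Noor beat Quinn, Hiro, Dana, Felix. Of those, Hiro beat Ximena.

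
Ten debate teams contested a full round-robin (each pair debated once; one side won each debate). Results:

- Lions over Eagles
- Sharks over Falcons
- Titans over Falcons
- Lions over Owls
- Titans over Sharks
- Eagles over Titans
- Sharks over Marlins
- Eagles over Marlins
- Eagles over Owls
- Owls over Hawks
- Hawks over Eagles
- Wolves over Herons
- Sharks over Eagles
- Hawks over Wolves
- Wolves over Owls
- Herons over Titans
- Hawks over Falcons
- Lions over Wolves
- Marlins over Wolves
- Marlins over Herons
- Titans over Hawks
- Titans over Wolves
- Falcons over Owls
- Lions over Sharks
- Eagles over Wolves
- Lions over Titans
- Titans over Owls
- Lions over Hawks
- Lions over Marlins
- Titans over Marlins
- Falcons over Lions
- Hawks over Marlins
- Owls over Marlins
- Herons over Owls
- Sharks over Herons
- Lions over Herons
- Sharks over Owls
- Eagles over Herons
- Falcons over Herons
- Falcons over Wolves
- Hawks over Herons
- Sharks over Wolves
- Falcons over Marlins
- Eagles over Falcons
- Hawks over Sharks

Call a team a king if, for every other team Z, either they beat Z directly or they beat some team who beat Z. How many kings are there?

6

Eagles reaches everyone (king).
Falcons reaches everyone (king).
Lions reaches everyone (king).
Owls cannot reach Lions, Titans in two steps.
Wolves cannot reach Eagles, Falcons, Lions, Sharks in two steps.
Marlins cannot reach Eagles, Falcons, Lions, Hawks, Sharks in two steps.
Hawks reaches everyone (king).
Sharks reaches everyone (king).
Herons cannot reach Eagles, Lions in two steps.
Titans reaches everyone (king).
Kings: Eagles, Falcons, Lions, Hawks, Sharks, Titans — 6.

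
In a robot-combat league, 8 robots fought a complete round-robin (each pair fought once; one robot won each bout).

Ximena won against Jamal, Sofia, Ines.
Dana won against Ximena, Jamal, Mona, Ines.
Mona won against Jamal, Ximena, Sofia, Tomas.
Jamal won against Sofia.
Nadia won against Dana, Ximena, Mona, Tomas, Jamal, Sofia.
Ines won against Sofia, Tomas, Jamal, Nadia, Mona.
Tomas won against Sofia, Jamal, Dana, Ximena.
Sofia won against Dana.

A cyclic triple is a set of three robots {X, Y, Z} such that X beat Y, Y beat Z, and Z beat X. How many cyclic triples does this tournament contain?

10

Win totals: Tomas 4, Jamal 1, Ines 5, Ximena 3, Sofia 1, Mona 4, Nadia 6, Dana 4.
A robot with w wins dominates both others in C(w,2) triples; summing gives 6 + 0 + 10 + 3 + 0 + 6 + 15 + 6 = 46 transitive triples.
Total triples C(8,3) = 56, so cyclic triples = 56 − 46 = 10.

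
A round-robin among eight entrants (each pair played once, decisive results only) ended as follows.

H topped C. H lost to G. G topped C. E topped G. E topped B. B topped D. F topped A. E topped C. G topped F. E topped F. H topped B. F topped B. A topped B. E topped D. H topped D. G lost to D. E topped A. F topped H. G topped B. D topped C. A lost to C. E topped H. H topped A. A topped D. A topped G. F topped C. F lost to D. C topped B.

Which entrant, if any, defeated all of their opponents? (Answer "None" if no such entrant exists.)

E

E has 7 wins out of 7 opponents — a perfect record.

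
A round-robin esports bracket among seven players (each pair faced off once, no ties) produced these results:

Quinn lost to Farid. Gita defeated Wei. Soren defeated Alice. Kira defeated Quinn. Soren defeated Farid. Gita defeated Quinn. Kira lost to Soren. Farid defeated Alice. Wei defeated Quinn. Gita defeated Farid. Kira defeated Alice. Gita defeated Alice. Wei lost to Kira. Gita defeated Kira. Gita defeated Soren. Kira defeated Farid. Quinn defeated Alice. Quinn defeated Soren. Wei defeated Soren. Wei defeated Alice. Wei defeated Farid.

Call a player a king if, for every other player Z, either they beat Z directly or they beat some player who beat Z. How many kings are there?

Farid cannot reach Kira, Gita, Wei in two steps.
Quinn cannot reach Gita, Wei in two steps.
Kira cannot reach Gita in two steps.
Gita reaches everyone (king).
Alice cannot reach Farid, Quinn, Kira, Gita, Wei, Soren in two steps.
Wei cannot reach Gita in two steps.
Soren cannot reach Gita in two steps.
Kings: Gita — 1.

1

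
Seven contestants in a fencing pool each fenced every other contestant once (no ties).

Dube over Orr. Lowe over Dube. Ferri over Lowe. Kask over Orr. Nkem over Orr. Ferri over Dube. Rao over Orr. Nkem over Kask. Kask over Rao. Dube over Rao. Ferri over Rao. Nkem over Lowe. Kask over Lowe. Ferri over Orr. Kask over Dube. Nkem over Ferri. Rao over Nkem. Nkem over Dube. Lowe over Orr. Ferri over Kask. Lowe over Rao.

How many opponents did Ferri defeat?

5

Ferri's results: beat Lowe, Rao, Orr, Kask, Dube; lost to Nkem.
That is 5 wins.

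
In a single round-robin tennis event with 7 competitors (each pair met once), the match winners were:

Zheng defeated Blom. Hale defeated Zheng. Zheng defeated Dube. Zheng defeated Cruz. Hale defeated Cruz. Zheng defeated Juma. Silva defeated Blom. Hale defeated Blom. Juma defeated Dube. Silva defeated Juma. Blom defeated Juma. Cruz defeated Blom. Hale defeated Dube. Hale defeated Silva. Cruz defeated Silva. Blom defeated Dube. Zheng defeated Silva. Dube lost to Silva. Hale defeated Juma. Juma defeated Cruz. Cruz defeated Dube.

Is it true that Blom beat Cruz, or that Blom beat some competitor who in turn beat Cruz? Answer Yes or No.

Blom did not beat Cruz directly.
Blom beat Dube, Juma. Of those, Juma beat Cruz.

Yes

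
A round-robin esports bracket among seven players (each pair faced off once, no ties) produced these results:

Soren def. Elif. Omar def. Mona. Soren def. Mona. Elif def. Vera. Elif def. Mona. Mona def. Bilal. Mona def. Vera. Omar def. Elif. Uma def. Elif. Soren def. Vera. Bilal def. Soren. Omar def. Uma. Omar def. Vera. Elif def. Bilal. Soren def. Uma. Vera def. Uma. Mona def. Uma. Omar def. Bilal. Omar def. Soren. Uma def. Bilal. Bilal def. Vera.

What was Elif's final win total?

3

Elif's results: beat Bilal, Vera, Mona; lost to Uma, Omar, Soren.
That is 3 wins.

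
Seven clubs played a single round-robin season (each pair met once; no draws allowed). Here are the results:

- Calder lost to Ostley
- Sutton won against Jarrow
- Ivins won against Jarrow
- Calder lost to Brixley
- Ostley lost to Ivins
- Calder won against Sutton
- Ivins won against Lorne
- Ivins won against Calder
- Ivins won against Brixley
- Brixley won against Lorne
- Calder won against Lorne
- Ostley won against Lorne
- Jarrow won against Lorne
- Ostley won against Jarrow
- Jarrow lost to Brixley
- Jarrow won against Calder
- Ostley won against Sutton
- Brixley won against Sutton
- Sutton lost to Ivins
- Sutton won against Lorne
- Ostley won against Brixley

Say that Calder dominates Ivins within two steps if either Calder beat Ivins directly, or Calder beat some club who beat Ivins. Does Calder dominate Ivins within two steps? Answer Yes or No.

No

Calder did not beat Ivins directly.
Calder beat Sutton, Lorne, but each of them lost to Ivins. No two-step path.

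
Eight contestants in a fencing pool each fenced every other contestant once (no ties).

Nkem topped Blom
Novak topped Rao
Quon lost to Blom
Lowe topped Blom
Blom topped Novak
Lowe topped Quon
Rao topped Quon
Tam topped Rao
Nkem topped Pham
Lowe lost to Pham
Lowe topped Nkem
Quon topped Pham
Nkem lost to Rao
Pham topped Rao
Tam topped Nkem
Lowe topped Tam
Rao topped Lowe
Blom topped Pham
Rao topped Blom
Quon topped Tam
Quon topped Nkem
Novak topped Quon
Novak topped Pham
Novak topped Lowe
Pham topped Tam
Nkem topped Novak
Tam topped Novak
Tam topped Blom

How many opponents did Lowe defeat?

Lowe's results: beat Blom, Quon, Tam, Nkem; lost to Novak, Rao, Pham.
That is 4 wins.

4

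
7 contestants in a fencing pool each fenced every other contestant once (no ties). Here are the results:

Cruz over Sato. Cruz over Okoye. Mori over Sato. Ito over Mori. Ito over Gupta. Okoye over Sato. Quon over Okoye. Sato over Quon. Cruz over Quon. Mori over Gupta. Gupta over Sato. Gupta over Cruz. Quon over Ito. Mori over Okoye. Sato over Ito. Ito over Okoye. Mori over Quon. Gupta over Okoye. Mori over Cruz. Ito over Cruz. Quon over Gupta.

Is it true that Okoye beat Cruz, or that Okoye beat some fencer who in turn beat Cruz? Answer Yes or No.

Okoye did not beat Cruz directly.
Okoye beat Sato, but each of them lost to Cruz. No two-step path.

No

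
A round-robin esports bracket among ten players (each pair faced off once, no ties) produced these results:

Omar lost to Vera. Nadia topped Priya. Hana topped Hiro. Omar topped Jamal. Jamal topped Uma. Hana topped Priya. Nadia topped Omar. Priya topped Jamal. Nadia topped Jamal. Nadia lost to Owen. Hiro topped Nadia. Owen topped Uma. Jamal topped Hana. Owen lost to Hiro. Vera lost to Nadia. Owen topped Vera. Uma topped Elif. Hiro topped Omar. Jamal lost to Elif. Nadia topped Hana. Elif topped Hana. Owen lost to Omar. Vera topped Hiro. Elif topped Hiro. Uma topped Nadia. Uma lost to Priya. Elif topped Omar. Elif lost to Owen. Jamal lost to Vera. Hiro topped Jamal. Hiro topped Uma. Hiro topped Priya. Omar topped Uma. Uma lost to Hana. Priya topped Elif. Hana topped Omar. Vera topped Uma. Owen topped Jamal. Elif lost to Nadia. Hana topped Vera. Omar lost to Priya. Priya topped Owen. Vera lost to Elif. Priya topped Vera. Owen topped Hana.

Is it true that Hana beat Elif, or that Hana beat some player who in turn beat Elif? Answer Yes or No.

Hana did not beat Elif directly.
Hana beat Priya, Vera, Omar, Uma, Hiro. Of those, Priya beat Elif.

Yes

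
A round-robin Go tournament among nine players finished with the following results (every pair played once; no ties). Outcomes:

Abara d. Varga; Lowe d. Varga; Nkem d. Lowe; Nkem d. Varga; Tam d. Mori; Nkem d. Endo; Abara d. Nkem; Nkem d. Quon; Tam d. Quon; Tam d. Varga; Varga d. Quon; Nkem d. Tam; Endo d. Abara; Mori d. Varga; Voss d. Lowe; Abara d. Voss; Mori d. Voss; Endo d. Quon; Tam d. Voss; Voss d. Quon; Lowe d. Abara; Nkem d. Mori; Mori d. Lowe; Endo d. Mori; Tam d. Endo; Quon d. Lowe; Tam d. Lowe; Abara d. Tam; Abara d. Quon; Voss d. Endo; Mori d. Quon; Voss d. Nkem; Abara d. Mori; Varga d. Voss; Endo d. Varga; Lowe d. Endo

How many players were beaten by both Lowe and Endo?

2

Lowe beat: Abara, Endo, Varga.
Endo beat: Quon, Abara, Mori, Varga.
Both beat: Abara, Varga — 2.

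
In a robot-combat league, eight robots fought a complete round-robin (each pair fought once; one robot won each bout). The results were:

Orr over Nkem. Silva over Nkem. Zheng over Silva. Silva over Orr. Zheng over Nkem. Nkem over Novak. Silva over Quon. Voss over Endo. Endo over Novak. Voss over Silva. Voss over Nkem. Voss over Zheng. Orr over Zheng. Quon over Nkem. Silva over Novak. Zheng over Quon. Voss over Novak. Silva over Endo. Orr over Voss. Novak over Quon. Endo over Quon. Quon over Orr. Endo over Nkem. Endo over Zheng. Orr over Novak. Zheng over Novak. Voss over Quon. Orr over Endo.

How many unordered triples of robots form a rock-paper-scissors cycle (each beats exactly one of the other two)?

8

Win totals: Zheng 4, Orr 5, Silva 5, Voss 6, Quon 2, Nkem 1, Endo 4, Novak 1.
A robot with w wins dominates both others in C(w,2) triples; summing gives 6 + 10 + 10 + 15 + 1 + 0 + 6 + 0 = 48 transitive triples.
Total triples C(8,3) = 56, so cyclic triples = 56 − 48 = 8.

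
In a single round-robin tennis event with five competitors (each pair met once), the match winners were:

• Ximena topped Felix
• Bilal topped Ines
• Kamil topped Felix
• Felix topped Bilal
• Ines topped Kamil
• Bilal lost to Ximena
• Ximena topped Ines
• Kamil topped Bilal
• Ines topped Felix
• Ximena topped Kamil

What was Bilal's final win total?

1

Bilal's results: beat Ines; lost to Kamil, Ximena, Felix.
That is 1 win.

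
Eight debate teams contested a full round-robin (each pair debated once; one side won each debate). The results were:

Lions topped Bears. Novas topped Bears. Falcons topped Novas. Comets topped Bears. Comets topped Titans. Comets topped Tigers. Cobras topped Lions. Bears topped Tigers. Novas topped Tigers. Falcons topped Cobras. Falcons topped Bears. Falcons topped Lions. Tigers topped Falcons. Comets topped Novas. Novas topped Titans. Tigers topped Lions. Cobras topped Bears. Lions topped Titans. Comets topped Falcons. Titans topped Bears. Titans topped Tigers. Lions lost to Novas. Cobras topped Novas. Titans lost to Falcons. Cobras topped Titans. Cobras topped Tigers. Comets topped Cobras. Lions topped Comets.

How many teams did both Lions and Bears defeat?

0

Lions beat: Comets, Bears, Titans.
Bears beat: Tigers.
No one was beaten by both.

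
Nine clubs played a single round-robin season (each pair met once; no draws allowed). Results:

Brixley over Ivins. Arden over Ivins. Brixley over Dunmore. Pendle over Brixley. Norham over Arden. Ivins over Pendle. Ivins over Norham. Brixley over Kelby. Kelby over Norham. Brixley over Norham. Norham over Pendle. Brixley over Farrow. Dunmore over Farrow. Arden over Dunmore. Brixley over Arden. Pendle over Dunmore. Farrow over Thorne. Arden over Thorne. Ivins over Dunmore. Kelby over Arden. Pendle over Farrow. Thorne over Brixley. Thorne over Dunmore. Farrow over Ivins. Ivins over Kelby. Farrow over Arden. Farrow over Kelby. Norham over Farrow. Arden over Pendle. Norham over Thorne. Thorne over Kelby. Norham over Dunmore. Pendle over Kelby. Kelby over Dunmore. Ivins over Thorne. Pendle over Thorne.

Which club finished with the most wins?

Brixley

Win totals: Arden 4, Pendle 5, Brixley 6, Thorne 3, Dunmore 1, Norham 5, Kelby 3, Ivins 5, Farrow 4.
Brixley leads with 6 wins (next highest: 5).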